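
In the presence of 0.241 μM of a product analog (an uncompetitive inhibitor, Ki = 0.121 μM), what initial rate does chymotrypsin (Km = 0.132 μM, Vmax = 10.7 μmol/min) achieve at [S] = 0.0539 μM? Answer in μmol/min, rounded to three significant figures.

1.97 μmol/min

With α = 1 + [I]/Ki = 1 + 0.241/0.121 = 2.992, the uncompetitive rate law is v = (Vmax/α)·[S] / (Km/α + [S]).
v = (10.7/2.992)×0.0539 / (0.132/2.992 + 0.0539) = 0.1928/0.09802 = 1.97 μmol/min.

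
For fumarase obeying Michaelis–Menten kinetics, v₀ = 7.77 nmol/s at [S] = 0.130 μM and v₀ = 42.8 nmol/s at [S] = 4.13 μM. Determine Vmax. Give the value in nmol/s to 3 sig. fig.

In reciprocal form, 1/v = (Km/Vmax)·(1/[S]) + 1/Vmax. The two points give (1/[S], 1/v) = (7.692, 0.1287) and (0.2421, 0.02336).
Slope = (0.1287 − 0.02336)/(7.692 − 0.2421) = 0.01414; intercept = 0.1287 − 0.01414×7.692 = 0.01994.
Vmax = 1/intercept = 50.1 nmol/s; Km = slope × Vmax = 0.01414 × 50.1 = 0.709 μM.

50.1 nmol/s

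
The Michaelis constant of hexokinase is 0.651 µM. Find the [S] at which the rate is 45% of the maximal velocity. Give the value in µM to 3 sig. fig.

v/Vmax = [S]/(Km+[S]) = 0.45, so [S] = Km·0.45/(1 − 0.45) = 0.651 × 0.8182.
[S] = 0.533 µM.

0.533 µM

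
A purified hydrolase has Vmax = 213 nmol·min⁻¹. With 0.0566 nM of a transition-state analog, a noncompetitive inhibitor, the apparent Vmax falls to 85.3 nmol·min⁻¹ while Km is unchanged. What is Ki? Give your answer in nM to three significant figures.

Noncompetitive: Vmax,app = Vmax/α with α = 1 + [I]/Ki.
α = Vmax/Vmax,app = 213/85.3 = 2.497.
Since α = 1 + [I]/Ki, [I]/Ki = 2.497 − 1 = 1.497 and Ki = 0.0566/1.497 = 0.0378 nM.

0.0378 nM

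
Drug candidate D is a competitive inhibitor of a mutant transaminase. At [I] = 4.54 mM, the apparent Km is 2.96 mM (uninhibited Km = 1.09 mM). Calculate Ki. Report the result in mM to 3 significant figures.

Competitive: Km,app = α·Km with α = 1 + [I]/Ki.
α = Km,app/Km = 2.96/1.09 = 2.716.
Since α = 1 + [I]/Ki, [I]/Ki = 2.716 − 1 = 1.716 and Ki = 4.54/1.716 = 2.65 mM.

2.65 mM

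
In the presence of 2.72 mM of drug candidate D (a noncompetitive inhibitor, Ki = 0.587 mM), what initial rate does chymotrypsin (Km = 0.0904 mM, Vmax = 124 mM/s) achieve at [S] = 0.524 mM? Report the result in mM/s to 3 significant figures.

18.8 mM/s

α = 1 + [I]/Ki = 1 + 2.72/0.587 = 5.634.
For a noncompetitive inhibitor, Vmax is reduced to Vmax/α while Km is unchanged: Km,app = 0.0904 mM, Vmax,app = 22.0 mM/s.
v = Vmax,app·[S]/(Km,app + [S]) = 22.0 × 0.524/(0.0904 + 0.524) = 18.8 mM/s.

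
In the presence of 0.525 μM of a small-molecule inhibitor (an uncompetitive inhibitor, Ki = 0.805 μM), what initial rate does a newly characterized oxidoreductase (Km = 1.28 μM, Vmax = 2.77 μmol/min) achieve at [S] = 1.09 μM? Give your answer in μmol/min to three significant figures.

With α = 1 + [I]/Ki = 1 + 0.525/0.805 = 1.652, the uncompetitive rate law is v = (Vmax/α)·[S] / (Km/α + [S]).
v = (2.77/1.652)×1.09 / (1.28/1.652 + 1.09) = 1.827/1.865 = 0.980 μmol/min.

0.980 μmol/min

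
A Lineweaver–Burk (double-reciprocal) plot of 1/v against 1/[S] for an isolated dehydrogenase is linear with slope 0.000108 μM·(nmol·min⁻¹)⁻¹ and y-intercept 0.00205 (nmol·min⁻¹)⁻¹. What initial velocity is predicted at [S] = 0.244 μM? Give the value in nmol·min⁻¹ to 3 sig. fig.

401 nmol·min⁻¹

The y-intercept is 1/Vmax, so Vmax = 1/0.00205 = 488 nmol·min⁻¹.
The slope is Km/Vmax, so Km = 0.000108 × 488 = 0.0527 μM.
Then v = 488 × 0.244/(0.0527 + 0.244) = 401 nmol·min⁻¹.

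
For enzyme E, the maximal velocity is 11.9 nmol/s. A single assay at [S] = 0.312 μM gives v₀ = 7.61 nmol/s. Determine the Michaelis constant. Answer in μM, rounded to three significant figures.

From v = Vmax[S]/(Km+[S]), Km = [S](Vmax − v)/v.
Km = 0.312 × (11.9 − 7.61) / 7.61 = 1.338/7.61 = 0.176 μM.

0.176 μM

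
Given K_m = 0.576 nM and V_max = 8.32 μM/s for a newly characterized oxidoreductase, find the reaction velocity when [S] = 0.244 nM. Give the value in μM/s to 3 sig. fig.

v = Vmax·[S]/(Km + [S]) = 8.32 × 0.244 / (0.576 + 0.244)
  = 2.030 / 0.8200 = 2.48 μM/s.

2.48 μM/s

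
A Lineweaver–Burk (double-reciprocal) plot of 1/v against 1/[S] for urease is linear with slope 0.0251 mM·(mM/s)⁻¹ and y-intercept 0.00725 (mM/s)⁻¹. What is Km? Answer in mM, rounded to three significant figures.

y-intercept = 1/Vmax ⇒ Vmax = 138 mM/s; slope = Km/Vmax ⇒ Km = slope × Vmax.
Km = 0.0251 × 138 = 3.46 mM.

3.46 mM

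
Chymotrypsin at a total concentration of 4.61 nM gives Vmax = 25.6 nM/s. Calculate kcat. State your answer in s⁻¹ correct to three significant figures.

kcat = Vmax/[E]total = 25.6 nM/s / 4.61 nM = 5.55 s⁻¹.

5.55 s⁻¹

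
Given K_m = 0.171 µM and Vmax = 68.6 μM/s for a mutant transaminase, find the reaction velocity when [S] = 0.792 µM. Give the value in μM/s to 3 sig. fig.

[S]/(Km+[S]) = 0.792/0.9630 = 0.8224, the fractional saturation.
v = 0.8224 × Vmax = 0.8224 × 68.6 = 56.4 μM/s.

56.4 μM/s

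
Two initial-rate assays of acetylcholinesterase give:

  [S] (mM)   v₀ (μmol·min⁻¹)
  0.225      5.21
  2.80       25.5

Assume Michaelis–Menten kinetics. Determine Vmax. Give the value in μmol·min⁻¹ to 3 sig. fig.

38.7 μmol·min⁻¹

In reciprocal form, 1/v = (Km/Vmax)·(1/[S]) + 1/Vmax. The two points give (1/[S], 1/v) = (4.444, 0.1919) and (0.3571, 0.03922).
Slope = (0.1919 − 0.03922)/(4.444 − 0.3571) = 0.03737; intercept = 0.1919 − 0.03737×4.444 = 0.02587.
Vmax = 1/intercept = 38.7 μmol·min⁻¹; Km = slope × Vmax = 0.03737 × 38.7 = 1.44 mM.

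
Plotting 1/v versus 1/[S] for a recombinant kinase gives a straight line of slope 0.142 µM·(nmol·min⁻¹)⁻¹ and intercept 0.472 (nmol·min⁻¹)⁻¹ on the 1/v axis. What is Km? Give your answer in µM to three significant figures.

0.301 µM

y-intercept = 1/Vmax ⇒ Vmax = 2.12 nmol·min⁻¹; slope = Km/Vmax ⇒ Km = slope × Vmax.
Km = 0.142 × 2.12 = 0.301 µM.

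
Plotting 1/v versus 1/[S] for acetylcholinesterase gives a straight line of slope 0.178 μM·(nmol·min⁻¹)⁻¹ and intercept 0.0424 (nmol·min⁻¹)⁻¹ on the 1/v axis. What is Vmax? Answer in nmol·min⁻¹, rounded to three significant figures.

The y-intercept of a Lineweaver–Burk plot equals 1/Vmax, so Vmax = 1/0.0424 = 23.6 nmol·min⁻¹.

23.6 nmol·min⁻¹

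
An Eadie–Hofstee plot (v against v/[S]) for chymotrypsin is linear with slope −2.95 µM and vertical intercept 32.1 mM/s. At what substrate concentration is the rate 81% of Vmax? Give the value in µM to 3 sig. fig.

12.6 µM

The Eadie–Hofstee slope gives Km = 2.95 µM (slope = −Km).
v/Vmax = [S]/(Km+[S]) = 0.81 ⇒ [S] = Km·0.81/(1−0.81) = 2.95 × 4.263 = 12.6 µM.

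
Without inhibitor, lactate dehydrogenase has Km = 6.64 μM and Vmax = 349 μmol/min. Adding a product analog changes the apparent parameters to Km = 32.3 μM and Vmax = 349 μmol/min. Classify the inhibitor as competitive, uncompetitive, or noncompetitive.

Km increases (6.64 → 32.3 μM) while Vmax is unchanged — the hallmark of competitive inhibition.

competitive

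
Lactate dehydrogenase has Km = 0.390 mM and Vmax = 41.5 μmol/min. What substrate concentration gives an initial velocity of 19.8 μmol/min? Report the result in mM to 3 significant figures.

0.356 mM

Rearranging v = Vmax[S]/(Km+[S]) gives [S] = Km·v/(Vmax − v).
[S] = 0.390 × 19.8 / (41.5 − 19.8) = 7.722/21.70 = 0.356 mM.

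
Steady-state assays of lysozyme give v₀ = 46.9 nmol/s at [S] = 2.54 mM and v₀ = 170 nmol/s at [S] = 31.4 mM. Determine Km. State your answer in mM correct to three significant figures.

9.43 mM

From v = Vmax[S]/(Km+[S]), each point gives Vmax = v(Km+[S])/[S].
Equating: 46.9(Km+2.54)/2.54 = 170(Km+31.4)/31.4.
18.46·Km + 46.9 = 5.414·Km + 170, so (18.46 − 5.414)·Km = 170 − 46.9.
Km = 123.1/13.05 = 9.43 mM; then Vmax = 46.9(9.43+2.54)/2.54 = 221 nmol/s.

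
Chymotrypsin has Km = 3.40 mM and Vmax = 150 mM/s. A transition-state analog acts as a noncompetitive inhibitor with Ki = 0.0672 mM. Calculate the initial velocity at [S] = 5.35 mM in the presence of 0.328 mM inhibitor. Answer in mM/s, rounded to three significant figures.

15.6 mM/s

α = 1 + [I]/Ki = 1 + 0.328/0.0672 = 5.881.
For a noncompetitive inhibitor, Vmax is reduced to Vmax/α while Km is unchanged: Km,app = 3.40 mM, Vmax,app = 25.5 mM/s.
v = Vmax,app·[S]/(Km,app + [S]) = 25.5 × 5.35/(3.40 + 5.35) = 15.6 mM/s.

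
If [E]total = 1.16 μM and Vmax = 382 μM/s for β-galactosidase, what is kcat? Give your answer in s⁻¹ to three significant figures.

kcat = Vmax/[E]total = 382 μM/s / 1.16 μM = 329 s⁻¹.

329 s⁻¹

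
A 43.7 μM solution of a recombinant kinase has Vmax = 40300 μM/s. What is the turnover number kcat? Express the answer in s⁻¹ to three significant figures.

kcat = Vmax/[E]total = 40300 μM/s / 43.7 μM = 922 s⁻¹.

922 s⁻¹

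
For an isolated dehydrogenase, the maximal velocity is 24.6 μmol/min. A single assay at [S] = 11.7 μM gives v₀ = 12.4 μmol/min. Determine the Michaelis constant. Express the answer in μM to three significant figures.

11.5 μM

v/Vmax = 12.4/24.6 = 0.5041 = [S]/(Km+[S]).
So Km + [S] = [S]/0.5041 = 23.21 μM, giving Km = 23.21 − 11.7 = 11.5 μM.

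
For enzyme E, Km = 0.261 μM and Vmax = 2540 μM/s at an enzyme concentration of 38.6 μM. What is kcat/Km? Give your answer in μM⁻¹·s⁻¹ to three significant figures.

252 μM⁻¹·s⁻¹

kcat = Vmax/[E]total = 2540/38.6 = 65.8 s⁻¹.
kcat/Km = 65.8/0.261 = 252 μM⁻¹·s⁻¹.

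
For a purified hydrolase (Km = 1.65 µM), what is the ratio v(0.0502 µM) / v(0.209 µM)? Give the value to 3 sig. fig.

The fractional saturations are [S]/(Km+[S]) = 0.209/1.859 = 0.1124 and 0.0502/1.700 = 0.02953.
v₂/v₁ is just their ratio: 0.02953/0.1124 = 0.263.

0.263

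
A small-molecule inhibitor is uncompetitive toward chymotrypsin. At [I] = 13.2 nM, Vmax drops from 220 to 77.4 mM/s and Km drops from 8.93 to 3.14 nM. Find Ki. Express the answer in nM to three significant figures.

7.16 nM

Uncompetitive: Vmax,app = Vmax/α (and Km,app = Km/α) with α = 1 + [I]/Ki.
α = Vmax/Vmax,app = 220/77.4 = 2.842.
Ki = [I]/(α − 1) = 13.2/1.842 = 7.16 nM.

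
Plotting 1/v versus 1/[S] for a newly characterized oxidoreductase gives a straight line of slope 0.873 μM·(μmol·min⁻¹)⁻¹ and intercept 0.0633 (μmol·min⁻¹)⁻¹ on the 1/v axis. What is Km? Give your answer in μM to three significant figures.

13.8 μM

y-intercept = 1/Vmax ⇒ Vmax = 15.8 μmol·min⁻¹; slope = Km/Vmax ⇒ Km = slope × Vmax.
Km = 0.873 × 15.8 = 13.8 μM.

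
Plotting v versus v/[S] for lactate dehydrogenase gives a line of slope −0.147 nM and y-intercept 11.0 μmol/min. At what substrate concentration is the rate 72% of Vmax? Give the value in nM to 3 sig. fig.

0.378 nM

The Eadie–Hofstee slope gives Km = 0.147 nM (slope = −Km).
v/Vmax = [S]/(Km+[S]) = 0.72 ⇒ [S] = Km·0.72/(1−0.72) = 0.147 × 2.571 = 0.378 nM.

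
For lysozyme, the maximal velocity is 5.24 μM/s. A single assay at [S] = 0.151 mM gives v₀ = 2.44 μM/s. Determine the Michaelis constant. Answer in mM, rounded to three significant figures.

0.173 mM

v/Vmax = 2.44/5.24 = 0.4656 = [S]/(Km+[S]).
So Km + [S] = [S]/0.4656 = 0.3243 mM, giving Km = 0.3243 − 0.151 = 0.173 mM.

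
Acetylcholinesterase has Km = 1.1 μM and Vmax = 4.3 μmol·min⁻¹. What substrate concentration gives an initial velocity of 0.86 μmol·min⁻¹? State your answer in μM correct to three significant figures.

Rearranging v = Vmax[S]/(Km+[S]) gives [S] = Km·v/(Vmax − v).
[S] = 1.1 × 0.86 / (4.3 − 0.86) = 0.9460/3.440 = 0.275 μM.

0.275 μM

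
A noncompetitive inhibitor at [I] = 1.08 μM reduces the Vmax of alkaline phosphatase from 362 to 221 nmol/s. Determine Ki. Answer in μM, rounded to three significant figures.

1.69 μM

Noncompetitive: Vmax,app = Vmax/α with α = 1 + [I]/Ki.
α = Vmax/Vmax,app = 362/221 = 1.638.
Since α = 1 + [I]/Ki, [I]/Ki = 1.638 − 1 = 0.6380 and Ki = 1.08/0.6380 = 1.69 μM.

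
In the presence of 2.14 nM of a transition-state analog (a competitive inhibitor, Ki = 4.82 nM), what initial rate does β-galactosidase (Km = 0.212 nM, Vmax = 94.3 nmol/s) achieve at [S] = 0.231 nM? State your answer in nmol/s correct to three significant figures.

40.6 nmol/s

α = 1 + [I]/Ki = 1 + 2.14/4.82 = 1.444.
For a competitive inhibitor, Vmax is unchanged and the apparent Km becomes α·Km: Km,app = 0.306 nM, Vmax,app = 94.3 nmol/s.
v = Vmax,app·[S]/(Km,app + [S]) = 94.3 × 0.231/(0.306 + 0.231) = 40.6 nmol/s.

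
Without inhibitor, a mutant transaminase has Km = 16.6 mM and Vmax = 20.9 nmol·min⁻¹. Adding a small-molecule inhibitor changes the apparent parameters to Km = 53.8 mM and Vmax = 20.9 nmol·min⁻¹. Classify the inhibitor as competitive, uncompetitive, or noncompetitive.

Km increases (16.6 → 53.8 mM) while Vmax is unchanged — the hallmark of competitive inhibition.

competitive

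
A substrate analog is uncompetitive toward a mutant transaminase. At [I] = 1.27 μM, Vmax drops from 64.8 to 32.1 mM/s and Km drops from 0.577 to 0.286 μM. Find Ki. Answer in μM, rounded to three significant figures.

Uncompetitive: Vmax,app = Vmax/α (and Km,app = Km/α) with α = 1 + [I]/Ki.
α = Vmax/Vmax,app = 64.8/32.1 = 2.019.
Ki = [I]/(α − 1) = 1.27/1.019 = 1.25 μM.

1.25 μM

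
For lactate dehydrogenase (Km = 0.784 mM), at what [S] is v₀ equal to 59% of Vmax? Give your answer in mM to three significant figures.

v/Vmax = [S]/(Km+[S]) = 0.59, so [S] = Km·0.59/(1 − 0.59) = 0.784 × 1.439.
[S] = 1.13 mM.

1.13 mM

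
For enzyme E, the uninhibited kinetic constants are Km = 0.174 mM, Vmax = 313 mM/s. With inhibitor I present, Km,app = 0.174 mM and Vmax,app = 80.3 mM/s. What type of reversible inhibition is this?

Vmax decreases (313 → 80.3 mM/s) while Km is unchanged — pure noncompetitive inhibition.

noncompetitive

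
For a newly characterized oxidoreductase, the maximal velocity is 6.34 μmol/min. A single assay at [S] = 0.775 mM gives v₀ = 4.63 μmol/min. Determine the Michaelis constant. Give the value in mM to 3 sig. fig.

v/Vmax = 4.63/6.34 = 0.7303 = [S]/(Km+[S]).
So Km + [S] = [S]/0.7303 = 1.061 mM, giving Km = 1.061 − 0.775 = 0.286 mM.

0.286 mM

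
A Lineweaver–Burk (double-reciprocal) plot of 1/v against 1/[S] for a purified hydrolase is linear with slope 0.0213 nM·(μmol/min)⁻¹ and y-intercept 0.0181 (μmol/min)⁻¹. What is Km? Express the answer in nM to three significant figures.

1.18 nM

y-intercept = 1/Vmax ⇒ Vmax = 55.2 μmol/min; slope = Km/Vmax ⇒ Km = slope × Vmax.
Km = 0.0213 × 55.2 = 1.18 nM.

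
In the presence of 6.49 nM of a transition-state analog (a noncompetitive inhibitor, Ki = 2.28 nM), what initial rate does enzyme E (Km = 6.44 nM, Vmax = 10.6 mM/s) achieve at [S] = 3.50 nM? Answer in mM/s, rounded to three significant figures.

0.970 mM/s

With α = 1 + [I]/Ki = 1 + 6.49/2.28 = 3.846, the noncompetitive rate law is v = (Vmax/α)·[S] / (Km + [S]).
v = (10.6/3.846)×3.50 / (6.44 + 3.50) = 9.645/9.940 = 0.970 mM/s.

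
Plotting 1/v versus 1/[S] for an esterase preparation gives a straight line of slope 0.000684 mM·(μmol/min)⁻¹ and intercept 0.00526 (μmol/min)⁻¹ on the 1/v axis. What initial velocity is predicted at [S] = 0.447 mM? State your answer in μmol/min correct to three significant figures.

147 μmol/min

The y-intercept is 1/Vmax, so Vmax = 1/0.00526 = 190 μmol/min.
The slope is Km/Vmax, so Km = 0.000684 × 190 = 0.130 mM.
Then v = 190 × 0.447/(0.130 + 0.447) = 147 μmol/min.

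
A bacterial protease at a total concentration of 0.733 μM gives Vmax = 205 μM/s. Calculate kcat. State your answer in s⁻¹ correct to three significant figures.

kcat = Vmax/[E]total = 205 μM/s / 0.733 μM = 280 s⁻¹.

280 s⁻¹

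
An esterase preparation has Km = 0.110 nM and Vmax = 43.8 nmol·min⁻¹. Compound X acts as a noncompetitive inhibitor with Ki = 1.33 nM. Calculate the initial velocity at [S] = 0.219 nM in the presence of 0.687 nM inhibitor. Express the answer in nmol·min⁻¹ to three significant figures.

With α = 1 + [I]/Ki = 1 + 0.687/1.33 = 1.517, the noncompetitive rate law is v = (Vmax/α)·[S] / (Km + [S]).
v = (43.8/1.517)×0.219 / (0.110 + 0.219) = 6.325/0.3290 = 19.2 nmol·min⁻¹.

19.2 nmol·min⁻¹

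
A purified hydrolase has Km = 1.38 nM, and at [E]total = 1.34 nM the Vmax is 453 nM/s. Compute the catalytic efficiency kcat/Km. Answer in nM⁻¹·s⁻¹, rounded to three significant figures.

245 nM⁻¹·s⁻¹

kcat = Vmax/[E]total = 453/1.34 = 338 s⁻¹.
kcat/Km = 338/1.38 = 245 nM⁻¹·s⁻¹.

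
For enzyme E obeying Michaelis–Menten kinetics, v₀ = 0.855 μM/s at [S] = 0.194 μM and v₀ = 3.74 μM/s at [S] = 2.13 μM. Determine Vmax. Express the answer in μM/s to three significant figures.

5.65 μM/s

From v = Vmax[S]/(Km+[S]), each point gives Vmax = v(Km+[S])/[S].
Equating: 0.855(Km+0.194)/0.194 = 3.74(Km+2.13)/2.13.
4.407·Km + 0.855 = 1.756·Km + 3.74, so (4.407 − 1.756)·Km = 3.74 − 0.855.
Km = 2.885/2.651 = 1.09 μM; then Vmax = 0.855(1.09+0.194)/0.194 = 5.65 μM/s.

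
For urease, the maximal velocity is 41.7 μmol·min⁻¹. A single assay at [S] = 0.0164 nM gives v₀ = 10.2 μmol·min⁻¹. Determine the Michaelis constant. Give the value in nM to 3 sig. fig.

From v = Vmax[S]/(Km+[S]), Km = [S](Vmax − v)/v.
Km = 0.0164 × (41.7 − 10.2) / 10.2 = 0.5166/10.2 = 0.0506 nM.

0.0506 nM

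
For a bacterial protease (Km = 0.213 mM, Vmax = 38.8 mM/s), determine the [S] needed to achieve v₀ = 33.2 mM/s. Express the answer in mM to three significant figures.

The required fractional saturation is v/Vmax = 33.2/38.8 = 0.8557.
Then [S]/(Km+[S]) = 0.8557 ⇒ [S] = 0.213 × 0.8557/(1 − 0.8557) = 1.26 mM.

1.26 mM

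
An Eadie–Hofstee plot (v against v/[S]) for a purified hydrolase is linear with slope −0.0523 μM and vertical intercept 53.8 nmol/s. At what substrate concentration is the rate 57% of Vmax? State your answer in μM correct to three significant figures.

0.0693 μM

The Eadie–Hofstee slope gives Km = 0.0523 μM (slope = −Km).
v/Vmax = [S]/(Km+[S]) = 0.57 ⇒ [S] = Km·0.57/(1−0.57) = 0.0523 × 1.326 = 0.0693 μM.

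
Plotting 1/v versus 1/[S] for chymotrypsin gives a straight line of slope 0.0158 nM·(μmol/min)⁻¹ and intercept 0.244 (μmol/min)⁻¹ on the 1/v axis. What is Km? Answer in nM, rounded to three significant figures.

y-intercept = 1/Vmax ⇒ Vmax = 4.10 μmol/min; slope = Km/Vmax ⇒ Km = slope × Vmax.
Km = 0.0158 × 4.10 = 0.0648 nM.

0.0648 nM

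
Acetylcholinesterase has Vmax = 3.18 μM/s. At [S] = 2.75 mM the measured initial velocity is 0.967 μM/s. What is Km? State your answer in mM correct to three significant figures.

v/Vmax = 0.967/3.18 = 0.3041 = [S]/(Km+[S]).
So Km + [S] = [S]/0.3041 = 9.043 mM, giving Km = 9.043 − 2.75 = 6.29 mM.

6.29 mM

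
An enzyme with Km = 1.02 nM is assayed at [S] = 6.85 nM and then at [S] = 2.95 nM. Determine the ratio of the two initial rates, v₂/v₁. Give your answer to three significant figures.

The fractional saturations are [S]/(Km+[S]) = 6.85/7.870 = 0.8704 and 2.95/3.970 = 0.7431.
v₂/v₁ is just their ratio: 0.7431/0.8704 = 0.854.

0.854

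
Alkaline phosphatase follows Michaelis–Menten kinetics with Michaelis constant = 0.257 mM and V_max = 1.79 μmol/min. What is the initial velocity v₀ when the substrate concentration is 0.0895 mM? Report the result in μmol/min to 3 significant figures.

v = Vmax·[S]/(Km + [S]) = 1.79 × 0.0895 / (0.257 + 0.0895)
  = 0.1602 / 0.3465 = 0.462 μmol/min.

0.462 μmol/min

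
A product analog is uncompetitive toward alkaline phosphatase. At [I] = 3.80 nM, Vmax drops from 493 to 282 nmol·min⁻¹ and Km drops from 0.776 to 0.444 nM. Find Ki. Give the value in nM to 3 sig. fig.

5.08 nM

Uncompetitive: Vmax,app = Vmax/α (and Km,app = Km/α) with α = 1 + [I]/Ki.
α = Vmax/Vmax,app = 493/282 = 1.748.
Ki = [I]/(α − 1) = 3.80/0.7482 = 5.08 nM.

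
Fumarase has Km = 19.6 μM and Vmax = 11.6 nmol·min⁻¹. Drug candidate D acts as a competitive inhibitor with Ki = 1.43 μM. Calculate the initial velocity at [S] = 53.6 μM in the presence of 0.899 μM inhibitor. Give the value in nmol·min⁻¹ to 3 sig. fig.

α = 1 + [I]/Ki = 1 + 0.899/1.43 = 1.629.
For a competitive inhibitor, Vmax is unchanged and the apparent Km becomes α·Km: Km,app = 31.9 μM, Vmax,app = 11.6 nmol·min⁻¹.
v = Vmax,app·[S]/(Km,app + [S]) = 11.6 × 53.6/(31.9 + 53.6) = 7.27 nmol·min⁻¹.

7.27 nmol·min⁻¹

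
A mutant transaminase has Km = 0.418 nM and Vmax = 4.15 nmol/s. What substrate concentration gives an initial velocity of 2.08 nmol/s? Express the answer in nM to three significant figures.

0.420 nM

The required fractional saturation is v/Vmax = 2.08/4.15 = 0.5012.
Then [S]/(Km+[S]) = 0.5012 ⇒ [S] = 0.418 × 0.5012/(1 − 0.5012) = 0.420 nM.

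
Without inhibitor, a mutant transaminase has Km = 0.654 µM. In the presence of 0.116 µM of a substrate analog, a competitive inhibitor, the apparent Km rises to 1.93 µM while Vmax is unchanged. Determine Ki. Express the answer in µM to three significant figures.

Competitive: Km,app = α·Km with α = 1 + [I]/Ki.
α = Km,app/Km = 1.93/0.654 = 2.951.
Since α = 1 + [I]/Ki, [I]/Ki = 2.951 − 1 = 1.951 and Ki = 0.116/1.951 = 0.0595 µM.

0.0595 µM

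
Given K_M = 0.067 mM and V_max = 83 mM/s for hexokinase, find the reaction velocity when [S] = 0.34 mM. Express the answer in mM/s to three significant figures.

[S]/(Km+[S]) = 0.34/0.4070 = 0.8354, the fractional saturation.
v = 0.8354 × Vmax = 0.8354 × 83 = 69.3 mM/s.

69.3 mM/s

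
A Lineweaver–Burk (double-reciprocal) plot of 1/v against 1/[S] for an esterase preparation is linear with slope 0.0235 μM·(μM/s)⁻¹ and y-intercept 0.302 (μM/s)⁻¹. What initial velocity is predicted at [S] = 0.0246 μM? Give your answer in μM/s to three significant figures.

0.795 μM/s

The y-intercept is 1/Vmax, so Vmax = 1/0.302 = 3.31 μM/s.
The slope is Km/Vmax, so Km = 0.0235 × 3.31 = 0.0778 μM.
Then v = 3.31 × 0.0246/(0.0778 + 0.0246) = 0.795 μM/s.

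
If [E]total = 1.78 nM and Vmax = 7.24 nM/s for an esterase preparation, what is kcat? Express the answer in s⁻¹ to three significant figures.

4.07 s⁻¹

kcat = Vmax/[E]total = 7.24 nM/s / 1.78 nM = 4.07 s⁻¹.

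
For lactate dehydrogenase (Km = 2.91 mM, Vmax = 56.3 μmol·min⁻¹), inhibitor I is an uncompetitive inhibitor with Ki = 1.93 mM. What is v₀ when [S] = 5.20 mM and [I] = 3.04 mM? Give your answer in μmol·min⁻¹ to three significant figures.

α = 1 + [I]/Ki = 1 + 3.04/1.93 = 2.575.
For an uncompetitive inhibitor, both parameters are divided by α, giving Vmax/α and Km/α: Km,app = 1.13 mM, Vmax,app = 21.9 μmol·min⁻¹.
v = Vmax,app·[S]/(Km,app + [S]) = 21.9 × 5.20/(1.13 + 5.20) = 18.0 μmol·min⁻¹.

18.0 μmol·min⁻¹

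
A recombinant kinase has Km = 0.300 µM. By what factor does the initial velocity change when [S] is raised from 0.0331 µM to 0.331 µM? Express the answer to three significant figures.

5.28

Since Vmax cancels, v₂/v₁ = [S]₂(Km+[S]₁) / [S]₁(Km+[S]₂).
= 0.331×(0.300+0.0331) / (0.0331×(0.300+0.331)) = 0.1103/0.02089 = 5.28.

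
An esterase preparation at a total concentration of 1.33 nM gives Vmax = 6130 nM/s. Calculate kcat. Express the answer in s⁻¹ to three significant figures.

4610 s⁻¹

kcat = Vmax/[E]total = 6130 nM/s / 1.33 nM = 4610 s⁻¹.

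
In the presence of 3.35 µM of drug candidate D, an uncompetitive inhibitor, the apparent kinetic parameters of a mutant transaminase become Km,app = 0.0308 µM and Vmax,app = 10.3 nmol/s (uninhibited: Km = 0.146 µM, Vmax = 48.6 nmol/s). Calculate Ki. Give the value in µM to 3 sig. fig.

Uncompetitive: Vmax,app = Vmax/α (and Km,app = Km/α) with α = 1 + [I]/Ki.
α = Vmax/Vmax,app = 48.6/10.3 = 4.718.
Ki = [I]/(α − 1) = 3.35/3.718 = 0.901 µM.

0.901 µM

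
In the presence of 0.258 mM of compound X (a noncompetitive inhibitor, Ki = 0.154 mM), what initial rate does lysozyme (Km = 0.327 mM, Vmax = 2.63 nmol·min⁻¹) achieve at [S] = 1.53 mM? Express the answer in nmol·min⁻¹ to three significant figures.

α = 1 + [I]/Ki = 1 + 0.258/0.154 = 2.675.
For a noncompetitive inhibitor, Vmax is reduced to Vmax/α while Km is unchanged: Km,app = 0.327 mM, Vmax,app = 0.983 nmol·min⁻¹.
v = Vmax,app·[S]/(Km,app + [S]) = 0.983 × 1.53/(0.327 + 1.53) = 0.810 nmol·min⁻¹.

0.810 nmol·min⁻¹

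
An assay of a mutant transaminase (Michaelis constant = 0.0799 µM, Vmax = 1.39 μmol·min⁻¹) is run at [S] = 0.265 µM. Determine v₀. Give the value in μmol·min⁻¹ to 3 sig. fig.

1.07 μmol·min⁻¹

v = Vmax·[S]/(Km + [S]) = 1.39 × 0.265 / (0.0799 + 0.265)
  = 0.3684 / 0.3449 = 1.07 μmol·min⁻¹.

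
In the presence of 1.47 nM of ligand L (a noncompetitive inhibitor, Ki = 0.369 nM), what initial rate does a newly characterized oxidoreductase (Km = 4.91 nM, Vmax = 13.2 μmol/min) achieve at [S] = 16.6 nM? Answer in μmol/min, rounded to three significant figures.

With α = 1 + [I]/Ki = 1 + 1.47/0.369 = 4.984, the noncompetitive rate law is v = (Vmax/α)·[S] / (Km + [S]).
v = (13.2/4.984)×16.6 / (4.91 + 16.6) = 43.97/21.51 = 2.04 μmol/min.

2.04 μmol/min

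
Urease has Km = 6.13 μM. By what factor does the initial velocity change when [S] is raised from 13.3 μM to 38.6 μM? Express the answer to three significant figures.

The fractional saturations are [S]/(Km+[S]) = 13.3/19.43 = 0.6845 and 38.6/44.73 = 0.8630.
v₂/v₁ is just their ratio: 0.8630/0.6845 = 1.26.

1.26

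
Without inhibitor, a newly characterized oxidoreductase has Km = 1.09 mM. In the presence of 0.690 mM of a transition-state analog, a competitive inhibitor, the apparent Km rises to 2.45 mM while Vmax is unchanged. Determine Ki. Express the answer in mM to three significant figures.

Competitive: Km,app = α·Km with α = 1 + [I]/Ki.
α = Km,app/Km = 2.45/1.09 = 2.248.
Since α = 1 + [I]/Ki, [I]/Ki = 2.248 − 1 = 1.248 and Ki = 0.690/1.248 = 0.553 mM.

0.553 mM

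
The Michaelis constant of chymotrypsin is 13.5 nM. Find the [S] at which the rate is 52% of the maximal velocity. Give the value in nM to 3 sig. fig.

v/Vmax = [S]/(Km+[S]) = 0.52, so [S] = Km·0.52/(1 − 0.52) = 13.5 × 1.083.
[S] = 14.6 nM.

14.6 nM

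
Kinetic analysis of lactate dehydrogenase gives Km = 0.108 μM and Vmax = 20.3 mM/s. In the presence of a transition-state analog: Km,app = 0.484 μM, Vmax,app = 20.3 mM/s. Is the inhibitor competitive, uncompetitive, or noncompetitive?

competitive

Km increases (0.108 → 0.484 μM) while Vmax is unchanged — the hallmark of competitive inhibition.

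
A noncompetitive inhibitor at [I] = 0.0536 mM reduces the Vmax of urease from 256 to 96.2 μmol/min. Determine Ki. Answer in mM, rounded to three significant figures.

Noncompetitive: Vmax,app = Vmax/α with α = 1 + [I]/Ki.
α = Vmax/Vmax,app = 256/96.2 = 2.661.
Since α = 1 + [I]/Ki, [I]/Ki = 2.661 − 1 = 1.661 and Ki = 0.0536/1.661 = 0.0323 mM.

0.0323 mM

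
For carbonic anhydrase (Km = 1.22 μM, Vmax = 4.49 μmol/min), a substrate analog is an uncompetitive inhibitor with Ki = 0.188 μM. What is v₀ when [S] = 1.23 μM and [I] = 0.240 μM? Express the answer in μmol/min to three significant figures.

1.37 μmol/min

α = 1 + [I]/Ki = 1 + 0.240/0.188 = 2.277.
For an uncompetitive inhibitor, both parameters are divided by α, giving Vmax/α and Km/α: Km,app = 0.536 μM, Vmax,app = 1.97 μmol/min.
v = Vmax,app·[S]/(Km,app + [S]) = 1.97 × 1.23/(0.536 + 1.23) = 1.37 μmol/min.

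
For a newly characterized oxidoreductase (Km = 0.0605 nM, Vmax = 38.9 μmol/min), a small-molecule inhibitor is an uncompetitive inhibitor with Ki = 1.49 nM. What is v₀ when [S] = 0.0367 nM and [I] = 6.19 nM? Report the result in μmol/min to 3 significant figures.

5.72 μmol/min

With α = 1 + [I]/Ki = 1 + 6.19/1.49 = 5.154, the uncompetitive rate law is v = (Vmax/α)·[S] / (Km/α + [S]).
v = (38.9/5.154)×0.0367 / (0.0605/5.154 + 0.0367) = 0.2770/0.04844 = 5.72 μmol/min.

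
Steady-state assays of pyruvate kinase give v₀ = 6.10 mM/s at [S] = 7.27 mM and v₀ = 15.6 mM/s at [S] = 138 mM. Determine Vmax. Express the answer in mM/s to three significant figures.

17.1 mM/s

In reciprocal form, 1/v = (Km/Vmax)·(1/[S]) + 1/Vmax. The two points give (1/[S], 1/v) = (0.1376, 0.1639) and (0.007246, 0.06410).
Slope = (0.1639 − 0.06410)/(0.1376 − 0.007246) = 0.7661; intercept = 0.1639 − 0.7661×0.1376 = 0.05855.
Vmax = 1/intercept = 17.1 mM/s; Km = slope × Vmax = 0.7661 × 17.1 = 13.1 mM.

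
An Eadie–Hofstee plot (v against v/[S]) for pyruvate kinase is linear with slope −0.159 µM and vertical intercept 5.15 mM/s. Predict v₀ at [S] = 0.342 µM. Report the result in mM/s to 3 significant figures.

3.52 mM/s

In the Eadie–Hofstee form v = Vmax − Km·(v/[S]), the slope is −Km and the intercept is Vmax, so Km = 0.159 µM and Vmax = 5.15 mM/s.
v = 5.15 × 0.342/(0.159 + 0.342) = 3.52 mM/s.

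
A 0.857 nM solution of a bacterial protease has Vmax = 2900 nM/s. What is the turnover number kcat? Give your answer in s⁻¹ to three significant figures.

kcat = Vmax/[E]total = 2900 nM/s / 0.857 nM = 3380 s⁻¹.

3380 s⁻¹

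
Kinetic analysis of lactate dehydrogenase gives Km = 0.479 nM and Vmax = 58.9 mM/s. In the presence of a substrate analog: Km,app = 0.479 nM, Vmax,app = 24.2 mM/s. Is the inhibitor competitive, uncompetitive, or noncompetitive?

Vmax decreases (58.9 → 24.2 mM/s) while Km is unchanged — pure noncompetitive inhibition.

noncompetitive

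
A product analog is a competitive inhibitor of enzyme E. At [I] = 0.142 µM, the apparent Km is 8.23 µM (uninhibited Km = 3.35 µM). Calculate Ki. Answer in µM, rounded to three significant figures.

0.0975 µM

Competitive: Km,app = α·Km with α = 1 + [I]/Ki.
α = Km,app/Km = 8.23/3.35 = 2.457.
Ki = [I]/(α − 1) = 0.142/1.457 = 0.0975 µM.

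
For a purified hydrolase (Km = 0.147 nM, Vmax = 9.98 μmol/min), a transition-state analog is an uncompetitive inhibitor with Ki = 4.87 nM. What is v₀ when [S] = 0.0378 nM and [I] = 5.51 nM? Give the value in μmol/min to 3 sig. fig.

α = 1 + [I]/Ki = 1 + 5.51/4.87 = 2.131.
For an uncompetitive inhibitor, both parameters are divided by α, giving Vmax/α and Km/α: Km,app = 0.0690 nM, Vmax,app = 4.68 μmol/min.
v = Vmax,app·[S]/(Km,app + [S]) = 4.68 × 0.0378/(0.0690 + 0.0378) = 1.66 μmol/min.

1.66 μmol/min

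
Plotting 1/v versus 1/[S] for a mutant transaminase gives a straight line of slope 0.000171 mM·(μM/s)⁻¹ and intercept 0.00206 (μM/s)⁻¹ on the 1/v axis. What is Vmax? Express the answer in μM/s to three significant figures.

485 μM/s

The y-intercept of a Lineweaver–Burk plot equals 1/Vmax, so Vmax = 1/0.00206 = 485 μM/s.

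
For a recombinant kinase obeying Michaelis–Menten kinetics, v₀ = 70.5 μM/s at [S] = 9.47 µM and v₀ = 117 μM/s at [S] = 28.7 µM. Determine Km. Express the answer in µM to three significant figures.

In reciprocal form, 1/v = (Km/Vmax)·(1/[S]) + 1/Vmax. The two points give (1/[S], 1/v) = (0.1056, 0.01418) and (0.03484, 0.008547).
Slope = (0.01418 − 0.008547)/(0.1056 − 0.03484) = 0.07968; intercept = 0.01418 − 0.07968×0.1056 = 0.005771.
Vmax = 1/intercept = 173 μM/s; Km = slope × Vmax = 0.07968 × 173 = 13.8 µM.

13.8 µM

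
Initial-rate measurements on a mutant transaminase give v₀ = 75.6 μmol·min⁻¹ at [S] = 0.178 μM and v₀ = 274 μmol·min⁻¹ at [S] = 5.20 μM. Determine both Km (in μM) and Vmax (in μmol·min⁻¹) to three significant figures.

Km = 0.533 μM; Vmax = 302 μmol·min⁻¹

From v = Vmax[S]/(Km+[S]), each point gives Vmax = v(Km+[S])/[S].
Equating: 75.6(Km+0.178)/0.178 = 274(Km+5.20)/5.20.
424.7·Km + 75.6 = 52.69·Km + 274, so (424.7 − 52.69)·Km = 274 − 75.6.
Km = 198.4/372.0 = 0.533 μM; then Vmax = 75.6(0.533+0.178)/0.178 = 302 μmol·min⁻¹.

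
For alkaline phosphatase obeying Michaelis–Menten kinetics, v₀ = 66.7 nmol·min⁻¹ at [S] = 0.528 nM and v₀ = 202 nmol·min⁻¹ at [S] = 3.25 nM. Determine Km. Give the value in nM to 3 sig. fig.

2.11 nM

From v = Vmax[S]/(Km+[S]), each point gives Vmax = v(Km+[S])/[S].
Equating: 66.7(Km+0.528)/0.528 = 202(Km+3.25)/3.25.
126.3·Km + 66.7 = 62.15·Km + 202, so (126.3 − 62.15)·Km = 202 − 66.7.
Km = 135.3/64.17 = 2.11 nM; then Vmax = 66.7(2.11+0.528)/0.528 = 333 nmol·min⁻¹.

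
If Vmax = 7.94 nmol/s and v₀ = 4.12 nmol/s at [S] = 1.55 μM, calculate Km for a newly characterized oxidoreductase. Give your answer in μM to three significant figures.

From v = Vmax[S]/(Km+[S]), Km = [S](Vmax − v)/v.
Km = 1.55 × (7.94 − 4.12) / 4.12 = 5.921/4.12 = 1.44 μM.

1.44 μM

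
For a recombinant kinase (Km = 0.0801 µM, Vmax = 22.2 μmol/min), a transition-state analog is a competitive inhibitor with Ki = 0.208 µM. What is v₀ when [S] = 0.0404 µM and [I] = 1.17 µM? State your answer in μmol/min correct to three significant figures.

1.57 μmol/min

α = 1 + [I]/Ki = 1 + 1.17/0.208 = 6.625.
For a competitive inhibitor, Vmax is unchanged and the apparent Km becomes α·Km: Km,app = 0.531 µM, Vmax,app = 22.2 μmol/min.
v = Vmax,app·[S]/(Km,app + [S]) = 22.2 × 0.0404/(0.531 + 0.0404) = 1.57 μmol/min.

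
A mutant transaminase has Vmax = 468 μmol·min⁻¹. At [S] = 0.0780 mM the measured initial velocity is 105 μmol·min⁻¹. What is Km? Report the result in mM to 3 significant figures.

v/Vmax = 105/468 = 0.2244 = [S]/(Km+[S]).
So Km + [S] = [S]/0.2244 = 0.3477 mM, giving Km = 0.3477 − 0.0780 = 0.270 mM.

0.270 mM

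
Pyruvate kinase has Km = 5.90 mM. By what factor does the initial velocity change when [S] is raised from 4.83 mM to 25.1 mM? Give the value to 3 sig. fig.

The fractional saturations are [S]/(Km+[S]) = 4.83/10.73 = 0.4501 and 25.1/31.00 = 0.8097.
v₂/v₁ is just their ratio: 0.8097/0.4501 = 1.80.

1.80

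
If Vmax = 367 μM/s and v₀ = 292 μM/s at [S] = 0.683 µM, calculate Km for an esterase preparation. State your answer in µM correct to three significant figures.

From v = Vmax[S]/(Km+[S]), Km = [S](Vmax − v)/v.
Km = 0.683 × (367 − 292) / 292 = 51.22/292 = 0.175 µM.

0.175 µM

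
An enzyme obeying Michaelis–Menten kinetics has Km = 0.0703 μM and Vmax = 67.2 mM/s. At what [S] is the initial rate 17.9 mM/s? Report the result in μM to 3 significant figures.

Rearranging v = Vmax[S]/(Km+[S]) gives [S] = Km·v/(Vmax − v).
[S] = 0.0703 × 17.9 / (67.2 − 17.9) = 1.258/49.30 = 0.0255 μM.

0.0255 μM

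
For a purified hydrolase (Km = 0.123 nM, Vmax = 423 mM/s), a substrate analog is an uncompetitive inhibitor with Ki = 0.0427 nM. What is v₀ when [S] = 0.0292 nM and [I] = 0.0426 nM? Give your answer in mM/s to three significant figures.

68.1 mM/s

α = 1 + [I]/Ki = 1 + 0.0426/0.0427 = 1.998.
For an uncompetitive inhibitor, both parameters are divided by α, giving Vmax/α and Km/α: Km,app = 0.0616 nM, Vmax,app = 212 mM/s.
v = Vmax,app·[S]/(Km,app + [S]) = 212 × 0.0292/(0.0616 + 0.0292) = 68.1 mM/s.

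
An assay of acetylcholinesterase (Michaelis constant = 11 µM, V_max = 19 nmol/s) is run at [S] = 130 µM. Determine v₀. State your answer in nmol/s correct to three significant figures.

17.5 nmol/s

[S]/(Km+[S]) = 130/141.0 = 0.9220, the fractional saturation.
v = 0.9220 × Vmax = 0.9220 × 19 = 17.5 nmol/s.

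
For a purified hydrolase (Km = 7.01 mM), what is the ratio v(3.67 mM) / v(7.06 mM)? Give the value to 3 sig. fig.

The fractional saturations are [S]/(Km+[S]) = 7.06/14.07 = 0.5018 and 3.67/10.68 = 0.3436.
v₂/v₁ is just their ratio: 0.3436/0.5018 = 0.685.

0.685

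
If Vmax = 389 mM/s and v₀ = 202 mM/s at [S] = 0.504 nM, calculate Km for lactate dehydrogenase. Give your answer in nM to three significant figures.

From v = Vmax[S]/(Km+[S]), Km = [S](Vmax − v)/v.
Km = 0.504 × (389 − 202) / 202 = 94.25/202 = 0.467 nM.

0.467 nM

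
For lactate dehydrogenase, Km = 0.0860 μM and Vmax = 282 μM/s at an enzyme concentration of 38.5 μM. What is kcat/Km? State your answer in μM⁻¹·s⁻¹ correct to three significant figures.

85.2 μM⁻¹·s⁻¹

kcat = Vmax/[E]total = 282/38.5 = 7.32 s⁻¹.
kcat/Km = 7.32/0.0860 = 85.2 μM⁻¹·s⁻¹.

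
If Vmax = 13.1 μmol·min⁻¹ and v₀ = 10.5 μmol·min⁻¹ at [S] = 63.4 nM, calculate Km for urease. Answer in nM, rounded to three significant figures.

v/Vmax = 10.5/13.1 = 0.8015 = [S]/(Km+[S]).
So Km + [S] = [S]/0.8015 = 79.10 nM, giving Km = 79.10 − 63.4 = 15.7 nM.

15.7 nM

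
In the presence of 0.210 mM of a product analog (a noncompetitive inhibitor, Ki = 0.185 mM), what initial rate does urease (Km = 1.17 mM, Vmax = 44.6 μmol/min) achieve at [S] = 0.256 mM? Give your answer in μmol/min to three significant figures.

3.75 μmol/min

α = 1 + [I]/Ki = 1 + 0.210/0.185 = 2.135.
For a noncompetitive inhibitor, Vmax is reduced to Vmax/α while Km is unchanged: Km,app = 1.17 mM, Vmax,app = 20.9 μmol/min.
v = Vmax,app·[S]/(Km,app + [S]) = 20.9 × 0.256/(1.17 + 0.256) = 3.75 μmol/min.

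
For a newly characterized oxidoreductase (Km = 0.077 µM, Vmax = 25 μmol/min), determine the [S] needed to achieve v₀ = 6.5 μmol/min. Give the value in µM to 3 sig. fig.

0.0271 µM

Rearranging v = Vmax[S]/(Km+[S]) gives [S] = Km·v/(Vmax − v).
[S] = 0.077 × 6.5 / (25 − 6.5) = 0.5005/18.50 = 0.0271 µM.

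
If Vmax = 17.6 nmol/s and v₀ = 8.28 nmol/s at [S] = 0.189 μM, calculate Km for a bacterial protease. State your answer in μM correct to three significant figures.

0.213 μM

From v = Vmax[S]/(Km+[S]), Km = [S](Vmax − v)/v.
Km = 0.189 × (17.6 − 8.28) / 8.28 = 1.761/8.28 = 0.213 μM.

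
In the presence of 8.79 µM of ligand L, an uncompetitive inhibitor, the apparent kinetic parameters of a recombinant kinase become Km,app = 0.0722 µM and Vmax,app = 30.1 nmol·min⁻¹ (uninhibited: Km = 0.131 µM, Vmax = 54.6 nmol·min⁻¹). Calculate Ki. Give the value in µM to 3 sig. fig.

10.8 µM

Uncompetitive: Vmax,app = Vmax/α (and Km,app = Km/α) with α = 1 + [I]/Ki.
α = Vmax/Vmax,app = 54.6/30.1 = 1.814.
Since α = 1 + [I]/Ki, [I]/Ki = 1.814 − 1 = 0.8140 and Ki = 8.79/0.8140 = 10.8 µM.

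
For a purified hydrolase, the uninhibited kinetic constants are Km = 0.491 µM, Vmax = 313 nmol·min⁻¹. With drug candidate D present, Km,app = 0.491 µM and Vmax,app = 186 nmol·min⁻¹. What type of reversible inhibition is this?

noncompetitive

Vmax decreases (313 → 186 nmol·min⁻¹) while Km is unchanged — pure noncompetitive inhibition.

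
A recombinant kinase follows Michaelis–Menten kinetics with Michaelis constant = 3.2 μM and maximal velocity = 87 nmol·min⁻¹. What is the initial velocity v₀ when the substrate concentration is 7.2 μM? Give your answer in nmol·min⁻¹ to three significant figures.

[S]/(Km+[S]) = 7.2/10.40 = 0.6923, the fractional saturation.
v = 0.6923 × Vmax = 0.6923 × 87 = 60.2 nmol·min⁻¹.

60.2 nmol·min⁻¹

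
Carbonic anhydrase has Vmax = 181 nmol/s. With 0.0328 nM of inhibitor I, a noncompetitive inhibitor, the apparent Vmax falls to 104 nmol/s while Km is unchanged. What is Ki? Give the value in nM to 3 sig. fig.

Noncompetitive: Vmax,app = Vmax/α with α = 1 + [I]/Ki.
α = Vmax/Vmax,app = 181/104 = 1.740.
Since α = 1 + [I]/Ki, [I]/Ki = 1.740 − 1 = 0.7404 and Ki = 0.0328/0.7404 = 0.0443 nM.

0.0443 nM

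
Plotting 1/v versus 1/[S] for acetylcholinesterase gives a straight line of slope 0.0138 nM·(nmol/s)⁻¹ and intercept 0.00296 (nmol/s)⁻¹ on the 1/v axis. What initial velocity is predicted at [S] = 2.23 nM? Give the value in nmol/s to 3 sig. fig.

109 nmol/s

The y-intercept is 1/Vmax, so Vmax = 1/0.00296 = 338 nmol/s.
The slope is Km/Vmax, so Km = 0.0138 × 338 = 4.66 nM.
Then v = 338 × 2.23/(4.66 + 2.23) = 109 nmol/s.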